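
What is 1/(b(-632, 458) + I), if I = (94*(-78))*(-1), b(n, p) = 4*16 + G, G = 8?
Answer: 1/7404 ≈ 0.00013506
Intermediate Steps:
b(n, p) = 72 (b(n, p) = 4*16 + 8 = 64 + 8 = 72)
I = 7332 (I = -7332*(-1) = 7332)
1/(b(-632, 458) + I) = 1/(72 + 7332) = 1/7404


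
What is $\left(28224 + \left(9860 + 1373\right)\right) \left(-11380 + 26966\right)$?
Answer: $614976802$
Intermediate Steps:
$\left(28224 + \left(9860 + 1373\right)\right) \left(-11380 + 26966\right) = \left(28224 + 11233\right) 15586 = 39457 \cdot 15586 = 614976802$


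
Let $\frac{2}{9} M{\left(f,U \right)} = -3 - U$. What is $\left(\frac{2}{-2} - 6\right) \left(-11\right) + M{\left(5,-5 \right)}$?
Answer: $86$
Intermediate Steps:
$M{\left(f,U \right)} = - \frac{27}{2} - \frac{9 U}{2}$ ($M{\left(f,U \right)} = \frac{9 \left(-3 - U\right)}{2} = - \frac{27}{2} - \frac{9 U}{2}$)
$\left(\frac{2}{-2} - 6\right) \left(-11\right) + M{\left(5,-5 \right)} = \left(\frac{2}{-2} - 6\right) \left(-11\right) - -9 = \left(2 \left(- \frac{1}{2}\right) - 6\right) \left(-11\right) + \left(- \frac{27}{2} + \frac{45}{2}\right) = \left(-1 - 6\right) \left(-11\right) + 9 = \left(-7\right) \left(-11\right) + 9 = 77 + 9 = 86$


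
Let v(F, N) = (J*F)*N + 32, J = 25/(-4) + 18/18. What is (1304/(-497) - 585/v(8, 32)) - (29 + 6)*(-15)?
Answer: 340913497/652064 ≈ 522.82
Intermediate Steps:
J = -21/4 (J = 25*(-1/4) + 18*(1/18) = -25/4 + 1 = -21/4 ≈ -5.2500)
v(F, N) = 32 - 21*F*N/4 (v(F, N) = (-21*F/4)*N + 32 = -21*F*N/4 + 32 = 32 - 21*F*N/4)
(1304/(-497) - 585/v(8, 32)) - (29 + 6)*(-15) = (1304/(-497) - 585/(32 - 21/4*8*32)) - (29 + 6)*(-15) = (1304*(-1/497) - 585/(32 - 1344)) - 35*(-15) = (-1304/497 - 585/(-1312)) - 1*(-525) = (-1304/497 - 585*(-1/1312)) + 525 = (-1304/497 + 585/1312) + 525 = -1420103/652064 + 525 = 340913497/652064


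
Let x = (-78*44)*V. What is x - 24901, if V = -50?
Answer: 146699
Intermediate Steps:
x = 171600 (x = -78*44*(-50) = -3432*(-50) = 171600)
x - 24901 = 171600 - 24901 = 146699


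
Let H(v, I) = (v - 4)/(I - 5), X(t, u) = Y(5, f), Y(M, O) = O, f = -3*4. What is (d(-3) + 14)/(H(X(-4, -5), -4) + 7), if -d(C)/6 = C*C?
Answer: -360/79 ≈ -4.5570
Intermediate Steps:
f = -12
X(t, u) = -12
H(v, I) = (-4 + v)/(-5 + I)
d(C) = -6*C**2 (d(C) = -6*C*C = -6*C**2)
(d(-3) + 14)/(H(X(-4, -5), -4) + 7) = (-6*(-3)**2 + 14)/((-4 - 12)/(-5 - 4) + 7) = (-6*9 + 14)/(-16/(-9) + 7) = (-54 + 14)/(-1/9*(-16) + 7) = -40/(16/9 + 7) = -40/79/9 = -40*9/79 = -360/79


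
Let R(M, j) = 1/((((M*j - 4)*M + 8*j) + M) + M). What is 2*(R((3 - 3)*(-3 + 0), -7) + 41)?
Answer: 2295/28 ≈ 81.964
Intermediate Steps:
R(M, j) = 1/(2*M + 8*j + M*(-4 + M*j)) (R(M, j) = 1/((((-4 + M*j)*M + 8*j) + M) + M) = 1/(((M*(-4 + M*j) + 8*j) + M) + M) = 1/(((8*j + M*(-4 + M*j)) + M) + M) = 1/((M + 8*j + M*(-4 + M*j)) + M) = 1/(2*M + 8*j + M*(-4 + M*j)))
2*(R((3 - 3)*(-3 + 0), -7) + 41) = 2*(1/(-2*(3 - 3)*(-3 + 0) + 8*(-7) - 7*(-3 + 0)**2*(3 - 3)**2) + 41) = 2*(1/(-0*(-3) - 56 - 7*(0*(-3))**2) + 41) = 2*(1/(-2*0 - 56 - 7*0**2) + 41) = 2*(1/(0 - 56 - 7*0) + 41) = 2*(1/(0 - 56 + 0) + 41) = 2*(1/(-56) + 41) = 2*(-1/56 + 41) = 2*(2295/56) = 2295/28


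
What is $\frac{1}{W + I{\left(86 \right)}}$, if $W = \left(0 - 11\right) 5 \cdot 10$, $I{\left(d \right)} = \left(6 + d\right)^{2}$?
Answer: $\frac{1}{7914} \approx 0.00012636$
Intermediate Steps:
$W = -550$ ($W = \left(0 - 11\right) 5 \cdot 10 = \left(-11\right) 5 \cdot 10 = \left(-55\right) 10 = -550$)
$\frac{1}{W + I{\left(86 \right)}} = \frac{1}{-550 + \left(6 + 86\right)^{2}} = \frac{1}{-550 + 92^{2}} = \frac{1}{-550 + 8464} = \frac{1}{7914}$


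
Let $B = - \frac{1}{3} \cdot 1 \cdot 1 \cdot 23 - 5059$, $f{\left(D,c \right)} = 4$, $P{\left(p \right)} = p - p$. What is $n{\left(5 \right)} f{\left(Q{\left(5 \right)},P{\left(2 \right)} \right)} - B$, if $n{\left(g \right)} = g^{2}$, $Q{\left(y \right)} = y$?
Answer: $\frac{15500}{3} \approx 5166.7$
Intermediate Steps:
$P{\left(p \right)} = 0$
$B = - \frac{15200}{3}$ ($B = \left(-1\right) \frac{1}{3} \cdot 1 \cdot 1 \cdot 23 - 5059 = \left(- \frac{1}{3}\right) 1 \cdot 1 \cdot 23 - 5059 = \left(- \frac{1}{3}\right) 1 \cdot 23 - 5059 = \left(- \frac{1}{3}\right) 23 - 5059 = - \frac{23}{3} - 5059 = - \frac{15200}{3} \approx -5066.7$)
$n{\left(5 \right)} f{\left(Q{\left(5 \right)},P{\left(2 \right)} \right)} - B = 5^{2} \cdot 4 - - \frac{15200}{3} = 25 \cdot 4 + \frac{15200}{3} = 100 + \frac{15200}{3} = \frac{15500}{3}$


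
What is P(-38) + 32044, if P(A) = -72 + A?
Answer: 31934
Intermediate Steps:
P(-38) + 32044 = (-72 - 38) + 32044 = -110 + 32044 = 31934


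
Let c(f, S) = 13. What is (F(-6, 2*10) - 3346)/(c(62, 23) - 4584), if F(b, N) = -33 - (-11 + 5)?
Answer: 3373/4571 ≈ 0.73791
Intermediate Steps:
F(b, N) = -27 (F(b, N) = -33 - 1*(-6) = -33 + 6 = -27)
(F(-6, 2*10) - 3346)/(c(62, 23) - 4584) = (-27 - 3346)/(13 - 4584) = -3373/(-4571) = -3373*(-1/4571) = 3373/4571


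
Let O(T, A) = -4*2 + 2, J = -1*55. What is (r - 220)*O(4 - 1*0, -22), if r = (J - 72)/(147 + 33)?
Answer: 39727/30 ≈ 1324.2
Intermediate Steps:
J = -55
r = -127/180 (r = (-55 - 72)/(147 + 33) = -127/180 ≈ -0.70556)
O(T, A) = -6 (O(T, A) = -8 + 2 = -6)
(r - 220)*O(4 - 1*0, -22) = (-127/180 - 220)*(-6) = -39727/180*(-6) = 39727/30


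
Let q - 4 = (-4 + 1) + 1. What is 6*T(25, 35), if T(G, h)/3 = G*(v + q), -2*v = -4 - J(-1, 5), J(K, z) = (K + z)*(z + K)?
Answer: 5400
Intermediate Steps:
J(K, z) = (K + z)**2 (J(K, z) = (K + z)*(K + z) = (K + z)**2)
v = 10 (v = -(-4 - (-1 + 5)**2)/2 = -(-4 - 1*4**2)/2 = -(-4 - 1*16)/2 = -(-4 - 16)/2 = -1/2*(-20) = 10)
q = 2 (q = 4 + ((-4 + 1) + 1) = 4 + (-3 + 1) = 4 - 2 = 2)
T(G, h) = 36*G (T(G, h) = 3*(G*(10 + 2)) = 3*(G*12) = 3*(12*G) = 36*G)
6*T(25, 35) = 6*(36*25) = 6*900 = 5400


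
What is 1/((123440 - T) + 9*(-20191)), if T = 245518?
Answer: -1/303797 ≈ -3.2917e-6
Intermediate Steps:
1/((123440 - T) + 9*(-20191)) = 1/((123440 - 1*245518) + 9*(-20191)) = 1/((123440 - 245518) - 181719) = 1/(-122078 - 181719) = 1/(-303797) = -1/303797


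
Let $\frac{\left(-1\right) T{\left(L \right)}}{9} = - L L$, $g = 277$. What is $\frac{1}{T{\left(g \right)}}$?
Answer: $\frac{1}{690561} \approx 1.4481 \cdot 10^{-6}$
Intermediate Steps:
$T{\left(L \right)} = 9 L^{2}$ ($T{\left(L \right)} = - 9 - L L = - 9 \left(- L^{2}\right) = 9 L^{2}$)
$\frac{1}{T{\left(g \right)}} = \frac{1}{9 \cdot 277^{2}} = \frac{1}{9 \cdot 76729} = \frac{1}{690561}$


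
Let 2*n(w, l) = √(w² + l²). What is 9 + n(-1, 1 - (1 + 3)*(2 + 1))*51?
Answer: 9 + 51*√122/2 ≈ 290.66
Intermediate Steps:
n(w, l) = √(l² + w²)/2 (n(w, l) = √(w² + l²)/2 = √(l² + w²)/2)
9 + n(-1, 1 - (1 + 3)*(2 + 1))*51 = 9 + (√((1 - (1 + 3)*(2 + 1))² + (-1)²)/2)*51 = 9 + (√((1 - 4*3)² + 1)/2)*51 = 9 + (√((1 - 1*12)² + 1)/2)*51 = 9 + (√((1 - 12)² + 1)/2)*51 = 9 + (√((-11)² + 1)/2)*51 = 9 + (√(121 + 1)/2)*51 = 9 + (√122/2)*51 = 9 + 51*√122/2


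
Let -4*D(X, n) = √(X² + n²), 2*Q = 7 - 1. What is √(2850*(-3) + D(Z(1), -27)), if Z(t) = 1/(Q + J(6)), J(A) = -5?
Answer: √(-136800 - 2*√2917)/4 ≈ 92.503*I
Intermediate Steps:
Q = 3 (Q = (7 - 1)/2 = (½)*6 = 3)
Z(t) = -½ (Z(t) = 1/(3 - 5) = 1/(-2) = -½)
D(X, n) = -√(X² + n²)/4
√(2850*(-3) + D(Z(1), -27)) = √(2850*(-3) - √((-½)² + (-27)²)/4) = √(-8550 - √(¼ + 729)/4) = √(-8550 - √2917/8)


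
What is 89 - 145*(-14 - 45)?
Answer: 8644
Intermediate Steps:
89 - 145*(-14 - 45) = 89 - 145*(-59) = 89 + 8555 = 8644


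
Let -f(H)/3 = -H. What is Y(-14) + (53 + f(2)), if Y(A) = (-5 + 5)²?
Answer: 59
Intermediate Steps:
f(H) = 3*H (f(H) = -(-3)*H = 3*H)
Y(A) = 0 (Y(A) = 0² = 0)
Y(-14) + (53 + f(2)) = 0 + (53 + 3*2) = 0 + (53 + 6) = 0 + 59 = 59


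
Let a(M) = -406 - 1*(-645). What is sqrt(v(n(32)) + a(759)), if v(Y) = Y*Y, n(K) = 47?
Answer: 12*sqrt(17) ≈ 49.477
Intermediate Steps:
v(Y) = Y**2
a(M) = 239 (a(M) = -406 + 645 = 239)
sqrt(v(n(32)) + a(759)) = sqrt(47**2 + 239) = sqrt(2209 + 239) = sqrt(2448) = 12*sqrt(17)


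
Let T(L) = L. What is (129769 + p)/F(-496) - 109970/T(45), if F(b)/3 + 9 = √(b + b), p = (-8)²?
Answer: -25261/9 - 484*I*√62/3 ≈ -2806.8 - 1270.3*I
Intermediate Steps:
p = 64
F(b) = -27 + 3*√2*√b (F(b) = -27 + 3*√(b + b) = -27 + 3*√(2*b) = -27 + 3*(√2*√b) = -27 + 3*√2*√b)
(129769 + p)/F(-496) - 109970/T(45) = (129769 + 64)/(-27 + 3*√2*√(-496)) - 109970/45 = 129833/(-27 + 3*√2*(4*I*√31)) - 109970*1/45 = 129833/(-27 + 12*I*√62) - 21994/9 = -21994/9 + 129833/(-27 + 12*I*√62)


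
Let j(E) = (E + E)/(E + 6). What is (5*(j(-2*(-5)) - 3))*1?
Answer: -35/4 ≈ -8.7500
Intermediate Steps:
j(E) = 2*E/(6 + E) (j(E) = (2*E)/(6 + E) = 2*E/(6 + E))
(5*(j(-2*(-5)) - 3))*1 = (5*(2*(-2*(-5))/(6 - 2*(-5)) - 3))*1 = (5*(2*10/(6 + 10) - 3))*1 = (5*(2*10/16 - 3))*1 = (5*(2*10*(1/16) - 3))*1 = (5*(5/4 - 3))*1 = (5*(-7/4))*1 = -35/4*1 = -35/4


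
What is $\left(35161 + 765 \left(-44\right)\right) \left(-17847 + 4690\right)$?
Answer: $-19748657$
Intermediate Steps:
$\left(35161 + 765 \left(-44\right)\right) \left(-17847 + 4690\right) = \left(35161 - 33660\right) \left(-13157\right) = 1501 \left(-13157\right) = -19748657$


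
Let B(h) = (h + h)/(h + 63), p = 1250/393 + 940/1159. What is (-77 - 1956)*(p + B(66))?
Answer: -10509832966/1030839 ≈ -10195.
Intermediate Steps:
p = 1818170/455487 (p = 1250*(1/393) + 940*(1/1159) = 1250/393 + 940/1159 = 1818170/455487 ≈ 3.9917)
B(h) = 2*h/(63 + h) (B(h) = (2*h)/(63 + h) = 2*h/(63 + h))
(-77 - 1956)*(p + B(66)) = (-77 - 1956)*(1818170/455487 + 2*66/(63 + 66)) = -2033*(1818170/455487 + 2*66/129) = -2033*(1818170/455487 + 2*66*(1/129)) = -2033*(1818170/455487 + 44/43) = -2033*98222738/19585941 = -10509832966/1030839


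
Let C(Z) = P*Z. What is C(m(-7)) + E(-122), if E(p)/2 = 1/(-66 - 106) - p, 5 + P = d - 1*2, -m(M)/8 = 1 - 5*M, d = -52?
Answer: 1482295/86 ≈ 17236.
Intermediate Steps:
m(M) = -8 + 40*M (m(M) = -8*(1 - 5*M) = -8 + 40*M)
P = -59 (P = -5 + (-52 - 1*2) = -5 + (-52 - 2) = -5 - 54 = -59)
E(p) = -1/86 - 2*p (E(p) = 2*(1/(-66 - 106) - p) = 2*(1/(-172) - p) = 2*(-1/172 - p) = -1/86 - 2*p)
C(Z) = -59*Z
C(m(-7)) + E(-122) = -59*(-8 + 40*(-7)) + (-1/86 - 2*(-122)) = -59*(-8 - 280) + (-1/86 + 244) = -59*(-288) + 20983/86 = 16992 + 20983/86 = 1482295/86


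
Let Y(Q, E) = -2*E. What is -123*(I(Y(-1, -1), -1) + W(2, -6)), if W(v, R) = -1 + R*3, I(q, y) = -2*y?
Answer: 2091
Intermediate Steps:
W(v, R) = -1 + 3*R
-123*(I(Y(-1, -1), -1) + W(2, -6)) = -123*(-2*(-1) + (-1 + 3*(-6))) = -123*(2 + (-1 - 18)) = -123*(2 - 19) = -123*(-17) = 2091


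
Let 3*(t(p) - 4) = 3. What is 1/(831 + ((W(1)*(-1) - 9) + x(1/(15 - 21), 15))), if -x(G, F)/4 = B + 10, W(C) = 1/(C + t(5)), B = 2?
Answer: 6/4643 ≈ 0.0012923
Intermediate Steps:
t(p) = 5 (t(p) = 4 + (1/3)*3 = 4 + 1 = 5)
W(C) = 1/(5 + C) (W(C) = 1/(C + 5) = 1/(5 + C))
x(G, F) = -48 (x(G, F) = -4*(2 + 10) = -4*12 = -48)
1/(831 + ((W(1)*(-1) - 9) + x(1/(15 - 21), 15))) = 1/(831 + ((-1/(5 + 1) - 9) - 48)) = 1/(831 + ((-1/6 - 9) - 48)) = 1/(831 + (-55/6 - 48)) = 1/(831 - 343/6) = 1/(4643/6) = 6/4643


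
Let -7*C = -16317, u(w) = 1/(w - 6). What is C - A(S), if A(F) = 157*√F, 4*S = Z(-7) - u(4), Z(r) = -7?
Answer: 2331 - 157*I*√26/4 ≈ 2331.0 - 200.14*I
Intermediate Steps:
u(w) = 1/(-6 + w)
C = 2331 (C = -⅐*(-16317) = 2331)
S = -13/8 (S = (-7 - 1/(-6 + 4))/4 = (-7 - 1/(-2))/4 = (-7 - 1*(-½))/4 = (-7 + ½)/4 = (¼)*(-13/2) = -13/8 ≈ -1.6250)
C - A(S) = 2331 - 157*√(-13/8) = 2331 - 157*I*√26/4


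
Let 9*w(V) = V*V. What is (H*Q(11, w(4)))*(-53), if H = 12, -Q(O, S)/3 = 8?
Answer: 15264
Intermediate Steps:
w(V) = V²/9 (w(V) = (V*V)/9 = V²/9)
Q(O, S) = -24 (Q(O, S) = -3*8 = -24)
(H*Q(11, w(4)))*(-53) = (12*(-24))*(-53) = -288*(-53) = 15264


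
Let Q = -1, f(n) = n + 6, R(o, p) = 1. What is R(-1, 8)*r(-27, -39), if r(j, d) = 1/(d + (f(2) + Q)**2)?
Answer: 1/10 ≈ 0.10000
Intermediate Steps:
f(n) = 6 + n
r(j, d) = 1/(49 + d) (r(j, d) = 1/(d + ((6 + 2) - 1)**2) = 1/(d + (8 - 1)**2) = 1/(d + 7**2) = 1/(d + 49) = 1/(49 + d))
R(-1, 8)*r(-27, -39) = 1/(49 - 39) = 1/10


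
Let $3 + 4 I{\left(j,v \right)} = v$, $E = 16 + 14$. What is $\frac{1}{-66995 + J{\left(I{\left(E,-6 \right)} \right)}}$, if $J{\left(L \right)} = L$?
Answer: $- \frac{4}{267989} \approx -1.4926 \cdot 10^{-5}$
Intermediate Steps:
$E = 30$
$I{\left(j,v \right)} = - \frac{3}{4} + \frac{v}{4}$
$\frac{1}{-66995 + J{\left(I{\left(E,-6 \right)} \right)}} = \frac{1}{-66995 + \left(- \frac{3}{4} + \frac{1}{4} \left(-6\right)\right)} = \frac{1}{-66995 - \frac{9}{4}} = \frac{1}{- \frac{267989}{4}} = - \frac{4}{267989}$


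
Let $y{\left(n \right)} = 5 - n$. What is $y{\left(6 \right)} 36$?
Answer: $-36$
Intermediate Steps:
$y{\left(6 \right)} 36 = \left(5 - 6\right) 36 = \left(-1\right) 36 = -36$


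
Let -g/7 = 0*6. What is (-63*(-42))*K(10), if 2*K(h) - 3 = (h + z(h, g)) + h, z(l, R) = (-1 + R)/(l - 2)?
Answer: 242109/8 ≈ 30264.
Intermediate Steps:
g = 0 (g = -0*6 = -7*0 = 0)
z(l, R) = (-1 + R)/(-2 + l)
K(h) = 3/2 + h - 1/(2*(-2 + h)) (K(h) = 3/2 + ((h + (-1 + 0)/(-2 + h)) + h)/2 = 3/2 + ((h - 1/(-2 + h)) + h)/2 = 3/2 + (-1/(-2 + h) + 2*h)/2 = 3/2 + (h - 1/(2*(-2 + h))) = 3/2 + h - 1/(2*(-2 + h)))
(-63*(-42))*K(10) = (-63*(-42))*((-7 - 1*10 + 2*10**2)/(2*(-2 + 10))) = 2646*((1/2)*(-7 - 10 + 2*100)/8) = 2646*((1/2)*(1/8)*(-7 - 10 + 200)) = 2646*((1/2)*(1/8)*183) = 2646*(183/16) = 242109/8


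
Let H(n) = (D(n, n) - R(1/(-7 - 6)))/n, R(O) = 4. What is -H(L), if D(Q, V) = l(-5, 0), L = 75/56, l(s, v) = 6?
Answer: -112/75 ≈ -1.4933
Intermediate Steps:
L = 75/56 (L = 75*(1/56) = 75/56 ≈ 1.3393)
D(Q, V) = 6
H(n) = 2/n (H(n) = (6 - 1*4)/n = (6 - 4)/n = 2/n)
-H(L) = -2/75/56 = -2*56/75 = -1*112/75 = -112/75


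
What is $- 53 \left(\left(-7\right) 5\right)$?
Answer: $1855$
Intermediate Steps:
$- 53 \left(\left(-7\right) 5\right) = \left(-53\right) \left(-35\right) = 1855$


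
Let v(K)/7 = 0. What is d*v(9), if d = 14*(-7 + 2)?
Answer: 0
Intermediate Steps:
v(K) = 0 (v(K) = 7*0 = 0)
d = -70 (d = 14*(-5) = -70)
d*v(9) = -70*0 = 0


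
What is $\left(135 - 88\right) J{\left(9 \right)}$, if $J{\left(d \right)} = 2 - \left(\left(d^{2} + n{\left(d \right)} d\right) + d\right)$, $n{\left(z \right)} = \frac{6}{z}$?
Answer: $-4418$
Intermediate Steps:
$J{\left(d \right)} = -4 - d - d^{2}$ ($J{\left(d \right)} = 2 - \left(\left(d^{2} + \frac{6}{d} d\right) + d\right) = 2 - \left(\left(d^{2} + 6\right) + d\right) = 2 - \left(\left(6 + d^{2}\right) + d\right) = 2 - \left(6 + d + d^{2}\right) = -4 - d - d^{2}$)
$\left(135 - 88\right) J{\left(9 \right)} = \left(135 - 88\right) \left(-4 - 9 - 9^{2}\right) = 47 \left(-4 - 9 - 81\right) = 47 \left(-94\right) = -4418$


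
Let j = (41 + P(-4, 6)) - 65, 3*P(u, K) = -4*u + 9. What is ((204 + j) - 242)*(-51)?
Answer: 2737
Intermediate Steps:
P(u, K) = 3 - 4*u/3 (P(u, K) = (-4*u + 9)/3 = (9 - 4*u)/3 = 3 - 4*u/3)
j = -47/3 (j = (41 + (3 - 4/3*(-4))) - 65 = (41 + (3 + 16/3)) - 65 = (41 + 25/3) - 65 = 148/3 - 65 = -47/3 ≈ -15.667)
((204 + j) - 242)*(-51) = ((204 - 47/3) - 242)*(-51) = (565/3 - 242)*(-51) = -161/3*(-51) = 2737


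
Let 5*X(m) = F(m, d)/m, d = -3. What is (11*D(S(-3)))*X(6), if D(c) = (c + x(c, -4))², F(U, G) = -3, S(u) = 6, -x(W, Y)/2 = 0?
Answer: -198/5 ≈ -39.600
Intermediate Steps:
x(W, Y) = 0 (x(W, Y) = -2*0 = 0)
D(c) = c² (D(c) = (c + 0)² = c²)
X(m) = -3/(5*m) (X(m) = (-3/m)/5 = -3/(5*m))
(11*D(S(-3)))*X(6) = (11*6²)*(-⅗/6) = (11*36)*(-⅗*⅙) = 396*(-⅒) = -198/5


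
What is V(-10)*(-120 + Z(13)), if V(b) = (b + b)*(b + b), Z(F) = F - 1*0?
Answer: -42800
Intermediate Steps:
Z(F) = F (Z(F) = F + 0 = F)
V(b) = 4*b² (V(b) = (2*b)*(2*b) = 4*b²)
V(-10)*(-120 + Z(13)) = (4*(-10)²)*(-120 + 13) = (4*100)*(-107) = 400*(-107) = -42800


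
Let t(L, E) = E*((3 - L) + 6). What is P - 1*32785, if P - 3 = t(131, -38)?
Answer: -28146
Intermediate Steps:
t(L, E) = E*(9 - L)
P = 4639 (P = 3 - 38*(9 - 1*131) = 3 - 38*(9 - 131) = 3 - 38*(-122) = 3 + 4636 = 4639)
P - 1*32785 = 4639 - 1*32785 = 4639 - 32785 = -28146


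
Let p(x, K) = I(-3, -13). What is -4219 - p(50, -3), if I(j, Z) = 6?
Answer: -4225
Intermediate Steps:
p(x, K) = 6
-4219 - p(50, -3) = -4219 - 1*6 = -4219 - 6 = -4225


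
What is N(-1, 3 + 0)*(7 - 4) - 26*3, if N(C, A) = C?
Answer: -81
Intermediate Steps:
N(-1, 3 + 0)*(7 - 4) - 26*3 = -(7 - 4) - 26*3 = -1*3 - 78 = -3 - 78 = -81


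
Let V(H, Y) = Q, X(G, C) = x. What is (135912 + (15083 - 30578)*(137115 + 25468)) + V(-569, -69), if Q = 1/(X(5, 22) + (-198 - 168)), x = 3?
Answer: -914428825300/363 ≈ -2.5191e+9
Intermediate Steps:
X(G, C) = 3
Q = -1/363 (Q = 1/(3 + (-198 - 168)) = 1/(3 - 366) = 1/(-363) = -1/363 ≈ -0.0027548)
V(H, Y) = -1/363
(135912 + (15083 - 30578)*(137115 + 25468)) + V(-569, -69) = (135912 + (15083 - 30578)*(137115 + 25468)) - 1/363 = (135912 - 15495*162583) - 1/363 = (135912 - 2519223585) - 1/363 = -2519087673 - 1/363 = -914428825300/363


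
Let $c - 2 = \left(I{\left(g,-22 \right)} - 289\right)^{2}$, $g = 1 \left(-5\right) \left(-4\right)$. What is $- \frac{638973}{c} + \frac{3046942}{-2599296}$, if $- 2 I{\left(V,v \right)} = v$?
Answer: $- \frac{158030493535}{16740765888} \approx -9.4399$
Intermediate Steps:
$g = 20$ ($g = \left(-5\right) \left(-4\right) = 20$)
$I{\left(V,v \right)} = - \frac{v}{2}$
$c = 77286$ ($c = 2 + \left(\left(- \frac{1}{2}\right) \left(-22\right) - 289\right)^{2} = 2 + \left(11 - 289\right)^{2} = 2 + \left(-278\right)^{2} = 2 + 77284 = 77286$)
$- \frac{638973}{c} + \frac{3046942}{-2599296} = - \frac{638973}{77286} + \frac{3046942}{-2599296} = \left(-638973\right) \frac{1}{77286} + 3046942 \left(- \frac{1}{2599296}\right) = - \frac{212991}{25762} - \frac{1523471}{1299648} = - \frac{158030493535}{16740765888}$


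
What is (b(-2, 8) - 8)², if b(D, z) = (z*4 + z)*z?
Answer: 97344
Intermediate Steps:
b(D, z) = 5*z² (b(D, z) = (4*z + z)*z = (5*z)*z = 5*z²)
(b(-2, 8) - 8)² = (5*8² - 8)² = (5*64 - 8)² = (320 - 8)² = 312² = 97344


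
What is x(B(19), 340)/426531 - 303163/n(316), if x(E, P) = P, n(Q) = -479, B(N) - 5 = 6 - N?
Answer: 129308580413/204308349 ≈ 632.91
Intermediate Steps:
B(N) = 11 - N (B(N) = 5 + (6 - N) = 11 - N)
x(B(19), 340)/426531 - 303163/n(316) = 340/426531 - 303163/(-479) = 340*(1/426531) - 303163*(-1/479) = 340/426531 + 303163/479 = 129308580413/204308349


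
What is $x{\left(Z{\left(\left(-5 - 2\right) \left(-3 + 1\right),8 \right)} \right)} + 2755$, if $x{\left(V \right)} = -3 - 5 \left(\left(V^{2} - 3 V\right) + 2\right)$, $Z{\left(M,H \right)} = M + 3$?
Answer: $1552$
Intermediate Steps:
$Z{\left(M,H \right)} = 3 + M$
$x{\left(V \right)} = -13 - 5 V^{2} + 15 V$ ($x{\left(V \right)} = -3 - 5 \left(2 + V^{2} - 3 V\right) = -3 - \left(10 - 15 V + 5 V^{2}\right) = -13 - 5 V^{2} + 15 V$)
$x{\left(Z{\left(\left(-5 - 2\right) \left(-3 + 1\right),8 \right)} \right)} + 2755 = \left(-13 - 5 \left(3 + \left(-5 - 2\right) \left(-3 + 1\right)\right)^{2} + 15 \left(3 + \left(-5 - 2\right) \left(-3 + 1\right)\right)\right) + 2755 = \left(-13 - 5 \left(3 - -14\right)^{2} + 15 \left(3 - -14\right)\right) + 2755 = \left(-13 - 5 \left(3 + 14\right)^{2} + 15 \left(3 + 14\right)\right) + 2755 = \left(-13 - 5 \cdot 17^{2} + 15 \cdot 17\right) + 2755 = \left(-13 - 1445 + 255\right) + 2755 = -1203 + 2755 = 1552$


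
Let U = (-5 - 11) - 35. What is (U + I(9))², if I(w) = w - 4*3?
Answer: 2916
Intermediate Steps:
U = -51 (U = -16 - 35 = -51)
I(w) = -12 + w (I(w) = w - 12 = -12 + w)
(U + I(9))² = (-51 + (-12 + 9))² = (-51 - 3)² = (-54)² = 2916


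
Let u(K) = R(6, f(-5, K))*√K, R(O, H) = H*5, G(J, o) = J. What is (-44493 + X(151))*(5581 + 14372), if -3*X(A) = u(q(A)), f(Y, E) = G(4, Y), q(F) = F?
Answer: -887768829 - 133020*√151 ≈ -8.8940e+8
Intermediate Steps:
f(Y, E) = 4
R(O, H) = 5*H
u(K) = 20*√K (u(K) = (5*4)*√K = 20*√K)
X(A) = -20*√A/3
(-44493 + X(151))*(5581 + 14372) = (-44493 - 20*√151/3)*(5581 + 14372) = (-44493 - 20*√151/3)*19953 = -887768829 - 133020*√151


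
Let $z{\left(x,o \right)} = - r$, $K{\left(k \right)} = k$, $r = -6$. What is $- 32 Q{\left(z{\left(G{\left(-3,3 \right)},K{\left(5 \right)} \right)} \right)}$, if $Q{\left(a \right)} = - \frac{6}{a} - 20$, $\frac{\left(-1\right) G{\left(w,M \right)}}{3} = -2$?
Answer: $672$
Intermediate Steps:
$G{\left(w,M \right)} = 6$ ($G{\left(w,M \right)} = \left(-3\right) \left(-2\right) = 6$)
$z{\left(x,o \right)} = 6$ ($z{\left(x,o \right)} = \left(-1\right) \left(-6\right) = 6$)
$Q{\left(a \right)} = -20 - \frac{6}{a}$
$- 32 Q{\left(z{\left(G{\left(-3,3 \right)},K{\left(5 \right)} \right)} \right)} = - 32 \left(-20 - \frac{6}{6}\right) = - 32 \left(-20 - 1\right) = \left(-32\right) \left(-21\right) = 672$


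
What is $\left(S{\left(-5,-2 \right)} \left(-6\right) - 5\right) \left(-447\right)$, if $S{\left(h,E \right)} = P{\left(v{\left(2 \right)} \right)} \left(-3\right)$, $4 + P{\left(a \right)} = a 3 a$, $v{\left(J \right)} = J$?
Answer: $-62133$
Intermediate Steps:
$P{\left(a \right)} = -4 + 3 a^{2}$ ($P{\left(a \right)} = -4 + a 3 a = -4 + 3 a a = -4 + 3 a^{2}$)
$S{\left(h,E \right)} = -24$ ($S{\left(h,E \right)} = \left(-4 + 3 \cdot 2^{2}\right) \left(-3\right) = \left(-4 + 3 \cdot 4\right) \left(-3\right) = \left(-4 + 12\right) \left(-3\right) = 8 \left(-3\right) = -24$)
$\left(S{\left(-5,-2 \right)} \left(-6\right) - 5\right) \left(-447\right) = \left(\left(-24\right) \left(-6\right) - 5\right) \left(-447\right) = \left(144 - 5\right) \left(-447\right) = 139 \left(-447\right) = -62133$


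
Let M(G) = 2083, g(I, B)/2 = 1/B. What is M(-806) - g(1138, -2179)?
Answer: 4538859/2179 ≈ 2083.0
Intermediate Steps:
g(I, B) = 2/B
M(-806) - g(1138, -2179) = 2083 - 2/(-2179) = 2083 - 2*(-1)/2179 = 2083 - 1*(-2/2179) = 2083 + 2/2179 = 4538859/2179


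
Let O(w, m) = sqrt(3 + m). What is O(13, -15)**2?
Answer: -12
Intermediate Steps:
O(13, -15)**2 = (sqrt(3 - 15))**2 = (sqrt(-12))**2 = (2*I*sqrt(3))**2 = -12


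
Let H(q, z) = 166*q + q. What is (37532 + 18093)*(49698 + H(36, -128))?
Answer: 3098868750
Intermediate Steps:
H(q, z) = 167*q
(37532 + 18093)*(49698 + H(36, -128)) = (37532 + 18093)*(49698 + 167*36) = 55625*(49698 + 6012) = 55625*55710 = 3098868750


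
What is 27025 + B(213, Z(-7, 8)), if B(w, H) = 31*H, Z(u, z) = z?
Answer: 27273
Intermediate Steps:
27025 + B(213, Z(-7, 8)) = 27025 + 31*8 = 27025 + 248 = 27273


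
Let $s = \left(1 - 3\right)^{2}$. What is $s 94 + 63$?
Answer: $439$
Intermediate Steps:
$s = 4$ ($s = \left(-2\right)^{2} = 4$)
$s 94 + 63 = 4 \cdot 94 + 63 = 376 + 63 = 439$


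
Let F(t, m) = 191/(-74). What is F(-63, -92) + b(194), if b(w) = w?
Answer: 14165/74 ≈ 191.42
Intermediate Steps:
F(t, m) = -191/74 (F(t, m) = 191*(-1/74) = -191/74)
F(-63, -92) + b(194) = -191/74 + 194 = 14165/74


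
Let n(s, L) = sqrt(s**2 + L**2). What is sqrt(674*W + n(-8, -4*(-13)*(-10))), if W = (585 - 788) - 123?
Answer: 2*sqrt(-54931 + 2*sqrt(4226)) ≈ 468.19*I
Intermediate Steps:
W = -326 (W = -203 - 123 = -326)
n(s, L) = sqrt(L**2 + s**2)
sqrt(674*W + n(-8, -4*(-13)*(-10))) = sqrt(674*(-326) + sqrt((-4*(-13)*(-10))**2 + (-8)**2)) = sqrt(-219724 + sqrt((52*(-10))**2 + 64)) = sqrt(-219724 + sqrt((-520)**2 + 64)) = sqrt(-219724 + sqrt(270400 + 64)) = sqrt(-219724 + sqrt(270464)) = sqrt(-219724 + 8*sqrt(4226))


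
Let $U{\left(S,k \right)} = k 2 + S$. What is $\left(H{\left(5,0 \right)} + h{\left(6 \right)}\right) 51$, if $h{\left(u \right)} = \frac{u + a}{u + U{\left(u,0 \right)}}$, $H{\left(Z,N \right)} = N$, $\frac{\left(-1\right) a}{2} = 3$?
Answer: $0$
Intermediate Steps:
$a = -6$ ($a = \left(-2\right) 3 = -6$)
$U{\left(S,k \right)} = S + 2 k$ ($U{\left(S,k \right)} = 2 k + S = S + 2 k$)
$h{\left(u \right)} = \frac{-6 + u}{2 u}$ ($h{\left(u \right)} = \frac{u - 6}{u + \left(u + 2 \cdot 0\right)} = \frac{-6 + u}{u + \left(u + 0\right)} = \frac{-6 + u}{u + u} = \frac{-6 + u}{2 u}$)
$\left(H{\left(5,0 \right)} + h{\left(6 \right)}\right) 51 = \left(0 + \frac{-6 + 6}{2 \cdot 6}\right) 51 = \left(0 + \frac{1}{2} \cdot \frac{1}{6} \cdot 0\right) 51 = \left(0 + 0\right) 51 = 0 \cdot 51 = 0$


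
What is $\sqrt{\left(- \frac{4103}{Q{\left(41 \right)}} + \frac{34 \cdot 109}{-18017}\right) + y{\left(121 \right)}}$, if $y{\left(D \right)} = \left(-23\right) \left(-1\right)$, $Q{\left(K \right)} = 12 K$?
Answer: $\frac{\sqrt{283954984231479}}{4432182} \approx 3.802$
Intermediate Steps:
$y{\left(D \right)} = 23$
$\sqrt{\left(- \frac{4103}{Q{\left(41 \right)}} + \frac{34 \cdot 109}{-18017}\right) + y{\left(121 \right)}} = \sqrt{\left(- \frac{4103}{12 \cdot 41} + \frac{34 \cdot 109}{-18017}\right) + 23} = \sqrt{\left(- \frac{4103}{492} + 3706 \left(- \frac{1}{18017}\right)\right) + 23} = \sqrt{\left(\left(-4103\right) \frac{1}{492} - \frac{3706}{18017}\right) + 23} = \sqrt{\left(- \frac{4103}{492} - \frac{3706}{18017}\right) + 23} = \sqrt{- \frac{75747103}{8864364} + 23} = \sqrt{\frac{128133269}{8864364}} = \frac{\sqrt{283954984231479}}{4432182}$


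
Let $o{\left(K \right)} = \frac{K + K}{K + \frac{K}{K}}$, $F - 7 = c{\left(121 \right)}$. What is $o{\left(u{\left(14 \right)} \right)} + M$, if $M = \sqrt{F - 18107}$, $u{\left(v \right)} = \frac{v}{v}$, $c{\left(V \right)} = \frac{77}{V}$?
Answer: $1 + \frac{i \sqrt{2190023}}{11} \approx 1.0 + 134.53 i$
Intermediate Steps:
$F = \frac{84}{11}$ ($F = 7 + \frac{77}{121} = 7 + 77 \cdot \frac{1}{121} = 7 + \frac{7}{11} = \frac{84}{11} \approx 7.6364$)
$u{\left(v \right)} = 1$
$o{\left(K \right)} = \frac{2 K}{1 + K}$ ($o{\left(K \right)} = \frac{2 K}{K + 1} = \frac{2 K}{1 + K}$)
$M = \frac{i \sqrt{2190023}}{11}$ ($M = \sqrt{\frac{84}{11} - 18107} = \sqrt{- \frac{199093}{11}} = \frac{i \sqrt{2190023}}{11} \approx 134.53 i$)
$o{\left(u{\left(14 \right)} \right)} + M = 2 \cdot 1 \frac{1}{1 + 1} + \frac{i \sqrt{2190023}}{11} = 2 \cdot 1 \cdot \frac{1}{2} + \frac{i \sqrt{2190023}}{11} = 1 + \frac{i \sqrt{2190023}}{11}$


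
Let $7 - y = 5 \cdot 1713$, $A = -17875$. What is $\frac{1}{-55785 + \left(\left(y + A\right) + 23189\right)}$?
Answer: $- \frac{1}{59029} \approx -1.6941 \cdot 10^{-5}$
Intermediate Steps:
$y = -8558$ ($y = 7 - 5 \cdot 1713 = 7 - 8565 = -8558$)
$\frac{1}{-55785 + \left(\left(y + A\right) + 23189\right)} = \frac{1}{-55785 + \left(\left(-8558 - 17875\right) + 23189\right)} = \frac{1}{-55785 + \left(-26433 + 23189\right)} = \frac{1}{-55785 - 3244} = \frac{1}{-59029} = - \frac{1}{59029}$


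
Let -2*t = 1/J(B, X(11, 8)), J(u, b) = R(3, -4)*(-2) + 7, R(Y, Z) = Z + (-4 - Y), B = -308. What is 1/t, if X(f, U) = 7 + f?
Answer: -58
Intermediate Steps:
R(Y, Z) = -4 + Z - Y
J(u, b) = 29 (J(u, b) = (-4 - 4 - 1*3)*(-2) + 7 = (-4 - 4 - 3)*(-2) + 7 = -11*(-2) + 7 = 22 + 7 = 29)
t = -1/58 (t = -½/29 = -½*1/29 = -1/58 ≈ -0.017241)
1/t = 1/(-1/58) = -58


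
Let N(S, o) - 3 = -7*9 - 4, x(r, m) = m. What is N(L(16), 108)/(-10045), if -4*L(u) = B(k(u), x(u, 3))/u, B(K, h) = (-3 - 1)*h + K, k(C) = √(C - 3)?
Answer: 64/10045 ≈ 0.0063713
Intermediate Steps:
k(C) = √(-3 + C)
B(K, h) = K - 4*h (B(K, h) = -4*h + K = K - 4*h)
L(u) = -(-12 + √(-3 + u))/(4*u) (L(u) = -(√(-3 + u) - 4*3)/(4*u) = -(√(-3 + u) - 12)/(4*u) = -(-12 + √(-3 + u))/(4*u))
N(S, o) = -64 (N(S, o) = 3 + (-7*9 - 4) = 3 + (-63 - 4) = 3 - 67 = -64)
N(L(16), 108)/(-10045) = -64/(-10045) = -64*(-1/10045) = 64/10045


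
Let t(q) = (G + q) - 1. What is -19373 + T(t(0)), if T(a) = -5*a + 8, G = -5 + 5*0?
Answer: -19335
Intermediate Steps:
G = -5 (G = -5 + 0 = -5)
t(q) = -6 + q (t(q) = (-5 + q) - 1 = -6 + q)
T(a) = 8 - 5*a
-19373 + T(t(0)) = -19373 + (8 - 5*(-6 + 0)) = -19373 + (8 - 5*(-6)) = -19373 + (8 + 30) = -19373 + 38 = -19335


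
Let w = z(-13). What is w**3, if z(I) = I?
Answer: -2197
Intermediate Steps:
w = -13
w**3 = (-13)**3 = -2197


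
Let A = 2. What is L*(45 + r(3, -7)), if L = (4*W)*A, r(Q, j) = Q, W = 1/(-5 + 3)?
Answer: -192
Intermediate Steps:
W = -½ (W = 1/(-2) = -½ ≈ -0.50000)
L = -4 (L = (4*(-½))*2 = -2*2 = -4)
L*(45 + r(3, -7)) = -4*(45 + 3) = -4*48 = -192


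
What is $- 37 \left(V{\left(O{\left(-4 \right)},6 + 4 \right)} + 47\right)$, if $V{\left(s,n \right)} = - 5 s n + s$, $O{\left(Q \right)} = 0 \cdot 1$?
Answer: $-1739$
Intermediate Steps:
$O{\left(Q \right)} = 0$
$V{\left(s,n \right)} = s - 5 n s$ ($V{\left(s,n \right)} = - 5 n s + s = s - 5 n s$)
$- 37 \left(V{\left(O{\left(-4 \right)},6 + 4 \right)} + 47\right) = - 37 \left(0 \left(1 - 5 \left(6 + 4\right)\right) + 47\right) = - 37 \left(0 \left(1 - 50\right) + 47\right) = - 37 \left(0 \left(-49\right) + 47\right) = - 37 \left(0 + 47\right) = \left(-37\right) 47 = -1739$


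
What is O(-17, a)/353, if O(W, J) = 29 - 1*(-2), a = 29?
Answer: 31/353 ≈ 0.087819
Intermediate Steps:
O(W, J) = 31 (O(W, J) = 29 + 2 = 31)
O(-17, a)/353 = 31/353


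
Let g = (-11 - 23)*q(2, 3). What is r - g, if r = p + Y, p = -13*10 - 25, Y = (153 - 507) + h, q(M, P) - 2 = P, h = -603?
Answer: -942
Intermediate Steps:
q(M, P) = 2 + P
Y = -957 (Y = (153 - 507) - 603 = -354 - 603 = -957)
g = -170 (g = (-11 - 23)*(2 + 3) = -34*5 = -170)
p = -155 (p = -130 - 25 = -155)
r = -1112 (r = -155 - 957 = -1112)
r - g = -1112 - 1*(-170) = -1112 + 170 = -942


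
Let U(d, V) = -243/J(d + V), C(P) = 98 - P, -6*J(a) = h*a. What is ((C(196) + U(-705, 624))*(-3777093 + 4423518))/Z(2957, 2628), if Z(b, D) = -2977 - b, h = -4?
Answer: 40293825/3956 ≈ 10186.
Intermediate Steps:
J(a) = 2*a/3 (J(a) = -(-2)*a/3 = 2*a/3)
U(d, V) = -243/(2*V/3 + 2*d/3) (U(d, V) = -243*3/(2*(d + V)) = -243*3/(2*(V + d)) = -243/(2*V/3 + 2*d/3))
((C(196) + U(-705, 624))*(-3777093 + 4423518))/Z(2957, 2628) = (((98 - 1*196) - 729/(2*624 + 2*(-705)))*(-3777093 + 4423518))/(-2977 - 1*2957) = (((98 - 196) - 729/(1248 - 1410))*646425)/(-2977 - 2957) = ((-98 - 729/(-162))*646425)/(-5934) = ((-98 - 729*(-1/162))*646425)*(-1/5934) = ((-98 + 9/2)*646425)*(-1/5934) = -187/2*646425*(-1/5934) = -120881475/2*(-1/5934) = 40293825/3956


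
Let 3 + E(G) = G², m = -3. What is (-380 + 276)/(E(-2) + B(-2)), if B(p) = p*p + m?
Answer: -52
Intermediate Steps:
B(p) = -3 + p² (B(p) = p*p - 3 = p² - 3 = -3 + p²)
E(G) = -3 + G²
(-380 + 276)/(E(-2) + B(-2)) = (-380 + 276)/((-3 + (-2)²) + (-3 + (-2)²)) = -104/((-3 + 4) + (-3 + 4)) = -104/(1 + 1) = -104/2 = -104*½ = -52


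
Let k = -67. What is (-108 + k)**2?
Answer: 30625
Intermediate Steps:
(-108 + k)**2 = (-108 - 67)**2 = (-175)**2 = 30625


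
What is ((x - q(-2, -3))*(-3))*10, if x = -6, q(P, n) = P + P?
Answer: 60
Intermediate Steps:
q(P, n) = 2*P
((x - q(-2, -3))*(-3))*10 = ((-6 - 2*(-2))*(-3))*10 = ((-6 - 1*(-4))*(-3))*10 = ((-6 + 4)*(-3))*10 = -2*(-3)*10 = 6*10 = 60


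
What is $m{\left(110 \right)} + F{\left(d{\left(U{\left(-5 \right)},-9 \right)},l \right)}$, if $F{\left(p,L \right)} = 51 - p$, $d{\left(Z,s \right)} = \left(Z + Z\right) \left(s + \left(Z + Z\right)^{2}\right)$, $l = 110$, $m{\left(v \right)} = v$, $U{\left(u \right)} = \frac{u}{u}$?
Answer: $171$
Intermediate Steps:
$U{\left(u \right)} = 1$
$d{\left(Z,s \right)} = 2 Z \left(s + 4 Z^{2}\right)$ ($d{\left(Z,s \right)} = 2 Z \left(s + \left(2 Z\right)^{2}\right) = 2 Z \left(s + 4 Z^{2}\right)$)
$m{\left(110 \right)} + F{\left(d{\left(U{\left(-5 \right)},-9 \right)},l \right)} = 110 + \left(51 - 2 \cdot 1 \left(-9 + 4 \cdot 1^{2}\right)\right) = 110 + \left(51 - 2 \cdot 1 \left(-9 + 4 \cdot 1\right)\right) = 110 + \left(51 - 2 \cdot 1 \left(-9 + 4\right)\right) = 110 + \left(51 - 2 \cdot 1 \left(-5\right)\right) = 110 + \left(51 - -10\right) = 110 + \left(51 + 10\right) = 110 + 61 = 171$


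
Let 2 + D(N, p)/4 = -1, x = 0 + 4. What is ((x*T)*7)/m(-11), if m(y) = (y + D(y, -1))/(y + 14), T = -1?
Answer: 84/23 ≈ 3.6522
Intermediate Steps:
x = 4
D(N, p) = -12 (D(N, p) = -8 + 4*(-1) = -8 - 4 = -12)
m(y) = (-12 + y)/(14 + y) (m(y) = (y - 12)/(y + 14) = (-12 + y)/(14 + y))
((x*T)*7)/m(-11) = ((4*(-1))*7)/(((-12 - 11)/(14 - 11))) = (-4*7)/((-23/3)) = -28/((⅓)*(-23)) = -28/(-23/3) = -3/23*(-28) = 84/23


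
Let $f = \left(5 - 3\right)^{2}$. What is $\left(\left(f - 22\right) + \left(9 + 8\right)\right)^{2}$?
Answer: $1$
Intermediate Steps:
$f = 4$ ($f = 2^{2} = 4$)
$\left(\left(f - 22\right) + \left(9 + 8\right)\right)^{2} = \left(\left(4 - 22\right) + \left(9 + 8\right)\right)^{2} = \left(\left(4 - 22\right) + 17\right)^{2} = \left(-18 + 17\right)^{2} = \left(-1\right)^{2} = 1$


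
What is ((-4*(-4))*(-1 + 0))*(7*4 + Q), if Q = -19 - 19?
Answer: 160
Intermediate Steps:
Q = -38
((-4*(-4))*(-1 + 0))*(7*4 + Q) = ((-4*(-4))*(-1 + 0))*(7*4 - 38) = (16*(-1))*(28 - 38) = -16*(-10) = 160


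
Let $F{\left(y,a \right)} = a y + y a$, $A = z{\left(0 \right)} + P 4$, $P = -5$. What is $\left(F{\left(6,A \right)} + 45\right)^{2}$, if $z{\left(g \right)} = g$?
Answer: $38025$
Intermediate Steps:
$A = -20$ ($A = 0 - 20 = -20$)
$F{\left(y,a \right)} = 2 a y$ ($F{\left(y,a \right)} = a y + a y = 2 a y$)
$\left(F{\left(6,A \right)} + 45\right)^{2} = \left(2 \left(-20\right) 6 + 45\right)^{2} = \left(-240 + 45\right)^{2} = \left(-195\right)^{2} = 38025$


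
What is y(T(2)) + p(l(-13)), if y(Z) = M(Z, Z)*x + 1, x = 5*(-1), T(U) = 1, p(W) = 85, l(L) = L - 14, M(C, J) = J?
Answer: 81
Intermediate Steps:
l(L) = -14 + L
x = -5
y(Z) = 1 - 5*Z (y(Z) = Z*(-5) + 1 = -5*Z + 1 = 1 - 5*Z)
y(T(2)) + p(l(-13)) = (1 - 5*1) + 85 = (1 - 5) + 85 = -4 + 85 = 81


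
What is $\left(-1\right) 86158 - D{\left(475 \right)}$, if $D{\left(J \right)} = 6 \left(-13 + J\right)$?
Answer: $-88930$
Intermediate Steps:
$D{\left(J \right)} = -78 + 6 J$
$\left(-1\right) 86158 - D{\left(475 \right)} = \left(-1\right) 86158 - \left(-78 + 6 \cdot 475\right) = -86158 - \left(-78 + 2850\right) = -86158 - 2772 = -88930$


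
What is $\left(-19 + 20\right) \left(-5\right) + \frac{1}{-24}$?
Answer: $- \frac{121}{24} \approx -5.0417$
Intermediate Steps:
$\left(-19 + 20\right) \left(-5\right) + \frac{1}{-24} = 1 \left(-5\right) - \frac{1}{24} = -5 - \frac{1}{24} = - \frac{121}{24}$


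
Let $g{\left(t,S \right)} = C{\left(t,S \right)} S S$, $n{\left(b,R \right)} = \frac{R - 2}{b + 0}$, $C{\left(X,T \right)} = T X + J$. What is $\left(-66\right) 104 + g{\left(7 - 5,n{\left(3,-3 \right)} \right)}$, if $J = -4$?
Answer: $- \frac{185878}{27} \approx -6884.4$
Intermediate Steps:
$C{\left(X,T \right)} = -4 + T X$ ($C{\left(X,T \right)} = T X - 4 = -4 + T X$)
$n{\left(b,R \right)} = \frac{-2 + R}{b}$
$g{\left(t,S \right)} = S^{2} \left(-4 + S t\right)$ ($g{\left(t,S \right)} = \left(-4 + S t\right) S S = S \left(-4 + S t\right) S = S^{2} \left(-4 + S t\right)$)
$\left(-66\right) 104 + g{\left(7 - 5,n{\left(3,-3 \right)} \right)} = \left(-66\right) 104 + \left(\frac{-2 - 3}{3}\right)^{2} \left(-4 + \frac{-2 - 3}{3} \left(7 - 5\right)\right) = -6864 + \left(\frac{1}{3} \left(-5\right)\right)^{2} \left(-4 + \frac{1}{3} \left(-5\right) \left(7 - 5\right)\right) = -6864 + \left(- \frac{5}{3}\right)^{2} \left(-4 - \frac{10}{3}\right) = -6864 + \frac{25 \left(-4 - \frac{10}{3}\right)}{9} = -6864 + \frac{25}{9} \left(- \frac{22}{3}\right) = -6864 - \frac{550}{27} = - \frac{185878}{27}$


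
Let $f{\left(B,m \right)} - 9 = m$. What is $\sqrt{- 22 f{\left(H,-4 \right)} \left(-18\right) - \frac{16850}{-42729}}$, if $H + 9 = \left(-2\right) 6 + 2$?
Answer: $\frac{\sqrt{3615739516830}}{42729} \approx 44.502$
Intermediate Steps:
$H = -19$ ($H = -9 + \left(\left(-2\right) 6 + 2\right) = -9 + \left(-12 + 2\right) = -9 - 10 = -19$)
$f{\left(B,m \right)} = 9 + m$
$\sqrt{- 22 f{\left(H,-4 \right)} \left(-18\right) - \frac{16850}{-42729}} = \sqrt{- 22 \left(9 - 4\right) \left(-18\right) - \frac{16850}{-42729}} = \sqrt{\left(-22\right) 5 \left(-18\right) - - \frac{16850}{42729}} = \sqrt{\left(-110\right) \left(-18\right) + \frac{16850}{42729}} = \sqrt{1980 + \frac{16850}{42729}} = \sqrt{\frac{84620270}{42729}} = \frac{\sqrt{3615739516830}}{42729}$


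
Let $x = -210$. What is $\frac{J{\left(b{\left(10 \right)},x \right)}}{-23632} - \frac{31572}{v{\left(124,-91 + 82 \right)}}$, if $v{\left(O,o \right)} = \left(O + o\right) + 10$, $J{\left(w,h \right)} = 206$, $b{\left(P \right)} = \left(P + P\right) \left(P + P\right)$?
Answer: $- \frac{373067627}{1477000} \approx -252.58$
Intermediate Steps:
$b{\left(P \right)} = 4 P^{2}$ ($b{\left(P \right)} = 2 P 2 P = 4 P^{2}$)
$v{\left(O,o \right)} = 10 + O + o$
$\frac{J{\left(b{\left(10 \right)},x \right)}}{-23632} - \frac{31572}{v{\left(124,-91 + 82 \right)}} = \frac{206}{-23632} - \frac{31572}{10 + 124 + \left(-91 + 82\right)} = 206 \left(- \frac{1}{23632}\right) - \frac{31572}{10 + 124 - 9} = - \frac{103}{11816} - \frac{31572}{125} = - \frac{373067627}{1477000}$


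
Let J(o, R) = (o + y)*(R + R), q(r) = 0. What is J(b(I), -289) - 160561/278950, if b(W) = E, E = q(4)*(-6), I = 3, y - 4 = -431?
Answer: 68846373139/278950 ≈ 2.4681e+5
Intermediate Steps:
y = -427 (y = 4 - 431 = -427)
E = 0 (E = 0*(-6) = 0)
b(W) = 0
J(o, R) = 2*R*(-427 + o) (J(o, R) = (o - 427)*(R + R) = (-427 + o)*(2*R) = 2*R*(-427 + o))
J(b(I), -289) - 160561/278950 = 2*(-289)*(-427 + 0) - 160561/278950 = 2*(-289)*(-427) - 160561/278950 = 246806 - 1*160561/278950 = 246806 - 160561/278950 = 68846373139/278950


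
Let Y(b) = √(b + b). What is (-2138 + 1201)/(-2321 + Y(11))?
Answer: 197707/489729 + 937*√22/5387019 ≈ 0.40452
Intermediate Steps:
Y(b) = √2*√b (Y(b) = √(2*b) = √2*√b)
(-2138 + 1201)/(-2321 + Y(11)) = (-2138 + 1201)/(-2321 + √2*√11) = -937/(-2321 + √22)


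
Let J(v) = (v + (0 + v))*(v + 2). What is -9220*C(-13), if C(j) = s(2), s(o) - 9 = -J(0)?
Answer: -82980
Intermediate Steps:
J(v) = 2*v*(2 + v) (J(v) = (v + v)*(2 + v) = (2*v)*(2 + v) = 2*v*(2 + v))
s(o) = 9 (s(o) = 9 - 2*0*(2 + 0) = 9 - 2*0*2 = 9 - 1*0 = 9 + 0 = 9)
C(j) = 9
-9220*C(-13) = -9220*9 = -82980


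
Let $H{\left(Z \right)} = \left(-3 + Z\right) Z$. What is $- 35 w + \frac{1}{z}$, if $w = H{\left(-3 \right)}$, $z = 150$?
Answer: $- \frac{94499}{150} \approx -629.99$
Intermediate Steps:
$H{\left(Z \right)} = Z \left(-3 + Z\right)$
$w = 18$ ($w = - 3 \left(-3 - 3\right) = \left(-3\right) \left(-6\right) = 18$)
$- 35 w + \frac{1}{z} = \left(-35\right) 18 + \frac{1}{150} = -630 + \frac{1}{150} = - \frac{94499}{150}$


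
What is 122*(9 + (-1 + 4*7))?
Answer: 4392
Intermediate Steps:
122*(9 + (-1 + 4*7)) = 122*(9 + (-1 + 28)) = 122*(9 + 27) = 122*36 = 4392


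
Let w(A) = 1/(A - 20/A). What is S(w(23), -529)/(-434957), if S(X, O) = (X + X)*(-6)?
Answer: 276/221393113 ≈ 1.2467e-6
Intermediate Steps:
S(X, O) = -12*X (S(X, O) = (2*X)*(-6) = -12*X)
S(w(23), -529)/(-434957) = -276/(-20 + 23²)/(-434957) = -276/(-20 + 529)*(-1/434957) = -276/509*(-1/434957) = 276/221393113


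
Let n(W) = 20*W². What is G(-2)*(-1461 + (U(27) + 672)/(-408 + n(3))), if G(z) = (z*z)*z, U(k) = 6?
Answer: 222524/19 ≈ 11712.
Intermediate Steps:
G(z) = z³ (G(z) = z²*z = z³)
G(-2)*(-1461 + (U(27) + 672)/(-408 + n(3))) = (-2)³*(-1461 + (6 + 672)/(-408 + 20*3²)) = -8*(-1461 + 678/(-408 + 20*9)) = -8*(-1461 + 678/(-408 + 180)) = -8*(-1461 + 678/(-228)) = -8*(-1461 + 678*(-1/228)) = -8*(-1461 - 113/38) = -8*(-55631/38) = 222524/19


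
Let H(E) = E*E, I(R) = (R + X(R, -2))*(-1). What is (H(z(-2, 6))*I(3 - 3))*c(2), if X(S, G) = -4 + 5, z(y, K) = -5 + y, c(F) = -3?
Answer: 147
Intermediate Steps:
X(S, G) = 1
I(R) = -1 - R (I(R) = (R + 1)*(-1) = (1 + R)*(-1) = -1 - R)
H(E) = E²
(H(z(-2, 6))*I(3 - 3))*c(2) = ((-5 - 2)²*(-1 - (3 - 3)))*(-3) = ((-7)²*(-1 - 1*0))*(-3) = (49*(-1 + 0))*(-3) = (49*(-1))*(-3) = -49*(-3) = 147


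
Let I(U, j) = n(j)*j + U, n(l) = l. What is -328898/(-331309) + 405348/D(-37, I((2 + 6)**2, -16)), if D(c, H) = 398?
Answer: 67213170968/65930491 ≈ 1019.5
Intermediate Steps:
I(U, j) = U + j**2 (I(U, j) = j*j + U = j**2 + U = U + j**2)
-328898/(-331309) + 405348/D(-37, I((2 + 6)**2, -16)) = -328898/(-331309) + 405348/398 = -328898*(-1/331309) + 405348*(1/398) = 328898/331309 + 202674/199 = 67213170968/65930491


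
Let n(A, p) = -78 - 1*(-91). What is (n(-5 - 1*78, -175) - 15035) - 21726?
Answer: -36748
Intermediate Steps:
n(A, p) = 13 (n(A, p) = -78 + 91 = 13)
(n(-5 - 1*78, -175) - 15035) - 21726 = (13 - 15035) - 21726 = -15022 - 21726 = -36748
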